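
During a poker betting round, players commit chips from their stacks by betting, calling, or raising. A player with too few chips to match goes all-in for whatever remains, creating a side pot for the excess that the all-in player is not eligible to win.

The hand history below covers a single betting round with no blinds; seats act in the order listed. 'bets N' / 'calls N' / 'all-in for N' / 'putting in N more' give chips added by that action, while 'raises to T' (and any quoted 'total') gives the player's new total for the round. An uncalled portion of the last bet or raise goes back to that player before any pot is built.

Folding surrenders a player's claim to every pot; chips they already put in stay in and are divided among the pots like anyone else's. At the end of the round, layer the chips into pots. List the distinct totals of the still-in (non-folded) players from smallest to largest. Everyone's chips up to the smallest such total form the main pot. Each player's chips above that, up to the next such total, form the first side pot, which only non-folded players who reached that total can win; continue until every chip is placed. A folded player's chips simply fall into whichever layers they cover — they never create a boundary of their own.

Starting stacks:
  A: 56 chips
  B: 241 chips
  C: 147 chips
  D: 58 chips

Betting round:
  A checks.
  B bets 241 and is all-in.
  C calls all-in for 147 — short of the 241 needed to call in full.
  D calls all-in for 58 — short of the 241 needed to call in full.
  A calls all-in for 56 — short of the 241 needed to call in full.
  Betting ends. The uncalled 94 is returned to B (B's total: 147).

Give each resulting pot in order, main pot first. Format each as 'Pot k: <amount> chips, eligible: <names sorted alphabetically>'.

Contributions (after 94 returned to B): A=56, B=147, C=147, D=58
Pot levels (distinct totals of non-folded players): 56, 58, 147
Layer 1-56: 56 each from A, B, C, D = 56*4 = 224 chips; eligible A, B, C, D
Layer 57-58: 2 each from B, C, D = 2*3 = 6 chips; eligible B, C, D
Layer 59-147: 89 each from B, C = 89*2 = 178 chips; eligible B, C

Pot 1: 224 chips, eligible: A, B, C, D
Pot 2: 6 chips, eligible: B, C, D
Pot 3: 178 chips, eligible: B, C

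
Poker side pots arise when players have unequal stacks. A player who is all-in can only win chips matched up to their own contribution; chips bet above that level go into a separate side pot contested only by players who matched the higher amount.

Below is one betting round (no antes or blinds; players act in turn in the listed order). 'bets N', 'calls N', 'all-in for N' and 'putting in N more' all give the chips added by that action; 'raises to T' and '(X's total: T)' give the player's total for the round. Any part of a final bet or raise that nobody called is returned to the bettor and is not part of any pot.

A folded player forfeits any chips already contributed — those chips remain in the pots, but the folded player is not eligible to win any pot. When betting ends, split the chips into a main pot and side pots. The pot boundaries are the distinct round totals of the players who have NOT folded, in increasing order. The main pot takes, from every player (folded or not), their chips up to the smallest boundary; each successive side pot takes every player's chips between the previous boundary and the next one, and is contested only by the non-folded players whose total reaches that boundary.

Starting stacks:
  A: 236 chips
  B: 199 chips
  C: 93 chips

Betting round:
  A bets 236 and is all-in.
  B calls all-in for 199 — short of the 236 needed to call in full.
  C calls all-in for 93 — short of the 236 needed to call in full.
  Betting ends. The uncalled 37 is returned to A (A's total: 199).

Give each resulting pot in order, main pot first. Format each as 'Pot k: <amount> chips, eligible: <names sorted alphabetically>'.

Pot 1: 279 chips, eligible: A, B, C
Pot 2: 212 chips, eligible: A, B

Derivation:
Contributions (after 37 returned to A): A=199, B=199, C=93
Pot levels (distinct totals of non-folded players): 93, 199
Layer 1-93: 93 each from A, B, C = 93*3 = 279 chips; eligible A, B, C
Layer 94-199: 106 each from A, B = 106*2 = 212 chips; eligible A, B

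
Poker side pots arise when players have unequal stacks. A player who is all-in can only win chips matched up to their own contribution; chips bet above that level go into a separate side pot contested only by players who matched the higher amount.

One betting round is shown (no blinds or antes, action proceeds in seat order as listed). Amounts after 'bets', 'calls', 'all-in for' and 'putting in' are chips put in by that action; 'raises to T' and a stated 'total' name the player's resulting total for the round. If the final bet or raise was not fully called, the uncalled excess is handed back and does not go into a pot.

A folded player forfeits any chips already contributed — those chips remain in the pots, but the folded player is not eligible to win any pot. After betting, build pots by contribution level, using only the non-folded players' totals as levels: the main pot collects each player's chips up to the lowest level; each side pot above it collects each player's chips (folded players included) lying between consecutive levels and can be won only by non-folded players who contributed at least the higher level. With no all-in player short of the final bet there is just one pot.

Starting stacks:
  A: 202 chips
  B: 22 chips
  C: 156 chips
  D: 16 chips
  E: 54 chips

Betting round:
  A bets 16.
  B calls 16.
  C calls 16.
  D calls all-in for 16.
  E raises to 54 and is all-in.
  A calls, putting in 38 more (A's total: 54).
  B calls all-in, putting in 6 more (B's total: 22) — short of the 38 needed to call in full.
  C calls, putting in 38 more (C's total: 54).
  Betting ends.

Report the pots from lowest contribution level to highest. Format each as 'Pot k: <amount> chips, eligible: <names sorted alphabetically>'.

Pot 1: 80 chips, eligible: A, B, C, D, E
Pot 2: 24 chips, eligible: A, B, C, E
Pot 3: 96 chips, eligible: A, C, E

Derivation:
Contributions: A=54, B=22, C=54, D=16, E=54
Pot levels (distinct totals of non-folded players): 16, 22, 54
Layer 1-16: 16 each from A, B, C, D, E = 16*5 = 80 chips; eligible A, B, C, D, E
Layer 17-22: 6 each from A, B, C, E = 6*4 = 24 chips; eligible A, B, C, E
Layer 23-54: 32 each from A, C, E = 32*3 = 96 chips; eligible A, C, E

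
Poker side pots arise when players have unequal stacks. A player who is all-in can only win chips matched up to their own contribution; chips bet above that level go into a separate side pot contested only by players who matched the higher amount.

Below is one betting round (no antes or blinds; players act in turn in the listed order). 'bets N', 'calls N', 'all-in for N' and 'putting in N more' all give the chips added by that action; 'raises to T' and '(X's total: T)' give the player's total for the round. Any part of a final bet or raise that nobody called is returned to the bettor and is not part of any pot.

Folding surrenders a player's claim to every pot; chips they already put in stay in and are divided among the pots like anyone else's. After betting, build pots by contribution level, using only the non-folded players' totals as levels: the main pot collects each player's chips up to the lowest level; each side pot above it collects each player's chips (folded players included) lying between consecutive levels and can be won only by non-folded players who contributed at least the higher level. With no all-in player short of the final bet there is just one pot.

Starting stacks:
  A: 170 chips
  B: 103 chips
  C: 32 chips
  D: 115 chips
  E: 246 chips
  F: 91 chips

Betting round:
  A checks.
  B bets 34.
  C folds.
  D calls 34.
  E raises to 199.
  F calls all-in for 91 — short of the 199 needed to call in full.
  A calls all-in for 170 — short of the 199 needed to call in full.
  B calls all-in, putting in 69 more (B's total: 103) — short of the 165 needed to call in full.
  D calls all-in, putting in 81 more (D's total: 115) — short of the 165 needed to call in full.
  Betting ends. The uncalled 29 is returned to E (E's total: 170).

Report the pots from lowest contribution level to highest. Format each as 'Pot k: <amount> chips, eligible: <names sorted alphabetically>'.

Contributions (after 29 returned to E): A=170, B=103, D=115, E=170, F=91
Folded: C
Pot levels (distinct totals of non-folded players): 91, 103, 115, 170
Layer 1-91: 91 each from A, B, D, E, F = 91*5 = 455 chips; eligible A, B, D, E, F
Layer 92-103: 12 each from A, B, D, E = 12*4 = 48 chips; eligible A, B, D, E
Layer 104-115: 12 each from A, D, E = 12*3 = 36 chips; eligible A, D, E
Layer 116-170: 55 each from A, E = 55*2 = 110 chips; eligible A, E

Pot 1: 455 chips, eligible: A, B, D, E, F
Pot 2: 48 chips, eligible: A, B, D, E
Pot 3: 36 chips, eligible: A, D, E
Pot 4: 110 chips, eligible: A, E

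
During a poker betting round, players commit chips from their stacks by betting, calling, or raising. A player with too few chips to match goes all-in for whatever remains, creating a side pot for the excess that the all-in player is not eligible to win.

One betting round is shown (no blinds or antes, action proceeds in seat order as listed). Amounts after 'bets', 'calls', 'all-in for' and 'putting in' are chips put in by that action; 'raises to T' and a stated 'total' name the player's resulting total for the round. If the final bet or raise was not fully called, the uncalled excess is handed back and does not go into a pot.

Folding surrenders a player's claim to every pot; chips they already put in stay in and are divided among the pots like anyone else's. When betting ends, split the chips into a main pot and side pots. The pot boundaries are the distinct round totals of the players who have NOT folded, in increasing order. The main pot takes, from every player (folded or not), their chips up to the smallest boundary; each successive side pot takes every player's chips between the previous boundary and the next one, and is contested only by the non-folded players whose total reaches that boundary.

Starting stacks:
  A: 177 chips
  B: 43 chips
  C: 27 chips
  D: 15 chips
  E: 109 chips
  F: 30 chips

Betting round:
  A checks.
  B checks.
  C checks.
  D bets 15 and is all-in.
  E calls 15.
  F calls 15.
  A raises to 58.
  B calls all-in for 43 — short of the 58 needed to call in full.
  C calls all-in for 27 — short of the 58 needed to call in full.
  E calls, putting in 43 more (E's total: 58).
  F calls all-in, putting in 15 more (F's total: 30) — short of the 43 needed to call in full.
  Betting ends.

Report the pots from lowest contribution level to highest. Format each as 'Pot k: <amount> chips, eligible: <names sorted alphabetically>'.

Pot 1: 90 chips, eligible: A, B, C, D, E, F
Pot 2: 60 chips, eligible: A, B, C, E, F
Pot 3: 12 chips, eligible: A, B, E, F
Pot 4: 39 chips, eligible: A, B, E
Pot 5: 30 chips, eligible: A, E

Derivation:
Contributions: A=58, B=43, C=27, D=15, E=58, F=30
Pot levels (distinct totals of non-folded players): 15, 27, 30, 43, 58
Layer 1-15: 15 each from A, B, C, D, E, F = 15*6 = 90 chips; eligible A, B, C, D, E, F
Layer 16-27: 12 each from A, B, C, E, F = 12*5 = 60 chips; eligible A, B, C, E, F
Layer 28-30: 3 each from A, B, E, F = 3*4 = 12 chips; eligible A, B, E, F
Layer 31-43: 13 each from A, B, E = 13*3 = 39 chips; eligible A, B, E
Layer 44-58: 15 each from A, E = 15*2 = 30 chips; eligible A, E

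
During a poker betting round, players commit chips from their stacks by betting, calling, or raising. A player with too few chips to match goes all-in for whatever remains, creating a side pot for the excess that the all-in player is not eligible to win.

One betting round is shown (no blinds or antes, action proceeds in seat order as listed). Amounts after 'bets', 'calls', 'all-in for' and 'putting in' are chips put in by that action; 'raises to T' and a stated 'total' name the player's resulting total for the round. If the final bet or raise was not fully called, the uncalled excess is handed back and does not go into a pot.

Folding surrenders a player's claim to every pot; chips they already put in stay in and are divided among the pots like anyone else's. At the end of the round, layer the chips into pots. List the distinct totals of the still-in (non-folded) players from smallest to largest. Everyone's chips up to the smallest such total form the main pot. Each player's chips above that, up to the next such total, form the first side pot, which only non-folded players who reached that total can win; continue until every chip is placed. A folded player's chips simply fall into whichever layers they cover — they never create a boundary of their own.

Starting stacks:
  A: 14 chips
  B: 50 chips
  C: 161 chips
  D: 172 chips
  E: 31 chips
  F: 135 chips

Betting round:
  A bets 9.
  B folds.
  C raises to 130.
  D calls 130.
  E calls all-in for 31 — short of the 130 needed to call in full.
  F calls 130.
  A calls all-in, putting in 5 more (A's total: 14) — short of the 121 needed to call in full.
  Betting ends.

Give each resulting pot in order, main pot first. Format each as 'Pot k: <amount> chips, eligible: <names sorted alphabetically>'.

Contributions: A=14, C=130, D=130, E=31, F=130
Folded: B
Pot levels (distinct totals of non-folded players): 14, 31, 130
Layer 1-14: 14 each from A, C, D, E, F = 14*5 = 70 chips; eligible A, C, D, E, F
Layer 15-31: 17 each from C, D, E, F = 17*4 = 68 chips; eligible C, D, E, F
Layer 32-130: 99 each from C, D, F = 99*3 = 297 chips; eligible C, D, F

Pot 1: 70 chips, eligible: A, C, D, E, F
Pot 2: 68 chips, eligible: C, D, E, F
Pot 3: 297 chips, eligible: C, D, F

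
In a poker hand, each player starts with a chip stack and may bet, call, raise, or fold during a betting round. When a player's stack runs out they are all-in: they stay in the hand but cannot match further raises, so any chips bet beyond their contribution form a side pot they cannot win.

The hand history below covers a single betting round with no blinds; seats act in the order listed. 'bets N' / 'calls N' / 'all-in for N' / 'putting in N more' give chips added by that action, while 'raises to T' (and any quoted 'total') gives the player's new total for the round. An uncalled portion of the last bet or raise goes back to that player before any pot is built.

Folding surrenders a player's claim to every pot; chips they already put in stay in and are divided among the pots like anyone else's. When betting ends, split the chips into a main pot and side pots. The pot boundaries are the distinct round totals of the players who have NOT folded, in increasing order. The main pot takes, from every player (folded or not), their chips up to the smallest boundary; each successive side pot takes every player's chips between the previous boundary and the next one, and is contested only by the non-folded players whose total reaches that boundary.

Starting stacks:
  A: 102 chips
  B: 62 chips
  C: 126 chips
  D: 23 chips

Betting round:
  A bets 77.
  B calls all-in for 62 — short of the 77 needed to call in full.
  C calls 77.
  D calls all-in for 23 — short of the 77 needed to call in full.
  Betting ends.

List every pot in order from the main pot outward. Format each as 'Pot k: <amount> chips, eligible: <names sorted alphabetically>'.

Contributions: A=77, B=62, C=77, D=23
Pot levels (distinct totals of non-folded players): 23, 62, 77
Layer 1-23: 23 each from A, B, C, D = 23*4 = 92 chips; eligible A, B, C, D
Layer 24-62: 39 each from A, B, C = 39*3 = 117 chips; eligible A, B, C
Layer 63-77: 15 each from A, C = 15*2 = 30 chips; eligible A, C

Pot 1: 92 chips, eligible: A, B, C, D
Pot 2: 117 chips, eligible: A, B, C
Pot 3: 30 chips, eligible: A, C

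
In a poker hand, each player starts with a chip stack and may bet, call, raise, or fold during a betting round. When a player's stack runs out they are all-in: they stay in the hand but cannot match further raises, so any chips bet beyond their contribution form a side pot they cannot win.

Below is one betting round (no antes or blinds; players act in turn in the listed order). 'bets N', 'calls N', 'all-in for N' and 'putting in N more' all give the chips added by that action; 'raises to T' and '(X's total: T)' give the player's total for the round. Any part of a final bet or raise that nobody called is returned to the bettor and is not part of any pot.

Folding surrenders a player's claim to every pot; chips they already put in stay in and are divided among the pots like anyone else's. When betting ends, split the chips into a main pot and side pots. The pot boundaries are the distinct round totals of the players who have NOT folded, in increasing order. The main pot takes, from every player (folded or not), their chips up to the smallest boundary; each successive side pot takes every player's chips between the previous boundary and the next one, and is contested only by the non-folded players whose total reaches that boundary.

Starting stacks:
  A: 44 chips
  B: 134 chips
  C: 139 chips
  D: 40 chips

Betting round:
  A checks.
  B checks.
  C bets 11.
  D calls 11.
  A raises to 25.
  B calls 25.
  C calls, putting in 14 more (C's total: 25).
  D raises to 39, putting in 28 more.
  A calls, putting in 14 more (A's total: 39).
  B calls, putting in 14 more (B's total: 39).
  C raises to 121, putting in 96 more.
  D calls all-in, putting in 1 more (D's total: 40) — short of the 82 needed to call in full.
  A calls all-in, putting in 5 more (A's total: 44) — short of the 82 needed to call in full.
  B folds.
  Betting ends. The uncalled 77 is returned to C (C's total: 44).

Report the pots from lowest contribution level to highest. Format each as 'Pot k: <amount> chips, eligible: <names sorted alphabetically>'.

Pot 1: 159 chips, eligible: A, C, D
Pot 2: 8 chips, eligible: A, C

Derivation:
Contributions (after 77 returned to C): A=44, B=39, C=44, D=40
Folded: B
Pot levels (distinct totals of non-folded players): 40, 44
Layer 1-40: A 40 + B 39 + C 40 + D 40 = 159 chips; eligible A, C, D
Layer 41-44: 4 each from A, C = 4*2 = 8 chips; eligible A, C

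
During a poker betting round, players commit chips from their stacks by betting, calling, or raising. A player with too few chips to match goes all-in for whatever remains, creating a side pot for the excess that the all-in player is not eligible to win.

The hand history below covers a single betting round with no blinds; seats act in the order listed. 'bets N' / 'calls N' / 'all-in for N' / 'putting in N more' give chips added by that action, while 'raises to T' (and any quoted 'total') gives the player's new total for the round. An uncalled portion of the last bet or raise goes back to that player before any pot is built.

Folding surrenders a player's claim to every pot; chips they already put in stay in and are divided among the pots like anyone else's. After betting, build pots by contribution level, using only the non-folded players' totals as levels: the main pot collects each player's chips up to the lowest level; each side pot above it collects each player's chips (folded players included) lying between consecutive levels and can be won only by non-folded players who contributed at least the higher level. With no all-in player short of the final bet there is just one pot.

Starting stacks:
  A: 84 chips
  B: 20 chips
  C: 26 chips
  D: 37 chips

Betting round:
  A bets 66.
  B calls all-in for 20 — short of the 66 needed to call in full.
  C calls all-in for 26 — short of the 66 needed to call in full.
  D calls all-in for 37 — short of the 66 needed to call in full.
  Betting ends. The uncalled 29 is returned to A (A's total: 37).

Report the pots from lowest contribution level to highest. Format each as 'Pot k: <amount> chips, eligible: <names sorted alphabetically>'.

Contributions (after 29 returned to A): A=37, B=20, C=26, D=37
Pot levels (distinct totals of non-folded players): 20, 26, 37
Layer 1-20: 20 each from A, B, C, D = 20*4 = 80 chips; eligible A, B, C, D
Layer 21-26: 6 each from A, C, D = 6*3 = 18 chips; eligible A, C, D
Layer 27-37: 11 each from A, D = 11*2 = 22 chips; eligible A, D

Pot 1: 80 chips, eligible: A, B, C, D
Pot 2: 18 chips, eligible: A, C, D
Pot 3: 22 chips, eligible: A, D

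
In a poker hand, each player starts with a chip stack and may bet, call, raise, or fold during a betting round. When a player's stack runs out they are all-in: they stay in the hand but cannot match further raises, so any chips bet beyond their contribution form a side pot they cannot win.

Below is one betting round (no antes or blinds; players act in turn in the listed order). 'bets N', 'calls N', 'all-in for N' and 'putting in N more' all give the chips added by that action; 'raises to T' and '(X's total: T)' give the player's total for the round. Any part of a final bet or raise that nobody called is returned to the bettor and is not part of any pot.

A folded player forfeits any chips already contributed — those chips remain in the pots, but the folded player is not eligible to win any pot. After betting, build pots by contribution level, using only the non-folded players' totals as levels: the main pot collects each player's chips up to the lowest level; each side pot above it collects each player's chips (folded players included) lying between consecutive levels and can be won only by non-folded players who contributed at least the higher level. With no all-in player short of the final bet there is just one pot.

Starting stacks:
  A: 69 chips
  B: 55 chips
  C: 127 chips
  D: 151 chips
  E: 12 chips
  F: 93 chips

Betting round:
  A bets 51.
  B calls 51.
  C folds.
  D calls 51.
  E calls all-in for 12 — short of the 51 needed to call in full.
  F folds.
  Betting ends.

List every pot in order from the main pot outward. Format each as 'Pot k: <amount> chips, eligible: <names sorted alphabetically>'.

Contributions: A=51, B=51, D=51, E=12
Folded: C, F
Pot levels (distinct totals of non-folded players): 12, 51
Layer 1-12: 12 each from A, B, D, E = 12*4 = 48 chips; eligible A, B, D, E
Layer 13-51: 39 each from A, B, D = 39*3 = 117 chips; eligible A, B, D

Pot 1: 48 chips, eligible: A, B, D, E
Pot 2: 117 chips, eligible: A, B, D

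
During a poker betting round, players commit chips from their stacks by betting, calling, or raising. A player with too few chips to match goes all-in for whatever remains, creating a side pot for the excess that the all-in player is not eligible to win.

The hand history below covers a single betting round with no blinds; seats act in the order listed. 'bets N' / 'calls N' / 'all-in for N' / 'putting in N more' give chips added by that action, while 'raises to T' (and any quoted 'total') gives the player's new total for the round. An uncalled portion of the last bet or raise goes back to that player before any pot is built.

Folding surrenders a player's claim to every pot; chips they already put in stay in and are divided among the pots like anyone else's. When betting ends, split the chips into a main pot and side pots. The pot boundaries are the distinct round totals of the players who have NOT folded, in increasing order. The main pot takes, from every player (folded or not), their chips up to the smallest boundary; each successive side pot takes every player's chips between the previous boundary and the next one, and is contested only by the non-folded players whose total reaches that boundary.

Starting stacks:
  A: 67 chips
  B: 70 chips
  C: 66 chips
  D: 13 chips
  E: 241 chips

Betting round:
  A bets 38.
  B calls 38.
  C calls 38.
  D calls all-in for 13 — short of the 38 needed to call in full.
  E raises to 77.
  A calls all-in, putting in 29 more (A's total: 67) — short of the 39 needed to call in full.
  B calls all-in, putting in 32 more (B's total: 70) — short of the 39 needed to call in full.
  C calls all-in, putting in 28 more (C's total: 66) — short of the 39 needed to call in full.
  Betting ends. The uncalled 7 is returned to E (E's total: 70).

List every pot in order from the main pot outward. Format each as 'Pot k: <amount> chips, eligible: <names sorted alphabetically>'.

Contributions (after 7 returned to E): A=67, B=70, C=66, D=13, E=70
Pot levels (distinct totals of non-folded players): 13, 66, 67, 70
Layer 1-13: 13 each from A, B, C, D, E = 13*5 = 65 chips; eligible A, B, C, D, E
Layer 14-66: 53 each from A, B, C, E = 53*4 = 212 chips; eligible A, B, C, E
Layer 67-67: 1 each from A, B, E = 1*3 = 3 chips; eligible A, B, E
Layer 68-70: 3 each from B, E = 3*2 = 6 chips; eligible B, E

Pot 1: 65 chips, eligible: A, B, C, D, E
Pot 2: 212 chips, eligible: A, B, C, E
Pot 3: 3 chips, eligible: A, B, E
Pot 4: 6 chips, eligible: B, E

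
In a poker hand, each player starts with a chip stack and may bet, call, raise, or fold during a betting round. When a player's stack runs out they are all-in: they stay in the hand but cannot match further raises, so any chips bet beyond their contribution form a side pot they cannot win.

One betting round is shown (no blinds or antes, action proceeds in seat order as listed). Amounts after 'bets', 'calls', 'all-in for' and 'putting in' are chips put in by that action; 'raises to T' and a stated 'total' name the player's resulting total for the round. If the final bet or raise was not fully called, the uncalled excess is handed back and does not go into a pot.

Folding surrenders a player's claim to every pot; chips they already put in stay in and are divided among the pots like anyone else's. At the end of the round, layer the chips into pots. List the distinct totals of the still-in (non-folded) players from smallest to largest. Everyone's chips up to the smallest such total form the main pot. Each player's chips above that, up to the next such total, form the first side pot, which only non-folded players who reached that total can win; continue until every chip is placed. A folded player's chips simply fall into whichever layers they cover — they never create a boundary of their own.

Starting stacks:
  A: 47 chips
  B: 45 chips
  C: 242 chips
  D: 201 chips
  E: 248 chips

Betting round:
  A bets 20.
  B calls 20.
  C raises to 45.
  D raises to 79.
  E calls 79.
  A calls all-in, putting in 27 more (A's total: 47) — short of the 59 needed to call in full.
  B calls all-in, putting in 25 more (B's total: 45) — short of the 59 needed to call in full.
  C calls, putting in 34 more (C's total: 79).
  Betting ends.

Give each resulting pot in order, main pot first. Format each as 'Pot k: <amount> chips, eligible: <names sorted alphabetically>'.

Contributions: A=47, B=45, C=79, D=79, E=79
Pot levels (distinct totals of non-folded players): 45, 47, 79
Layer 1-45: 45 each from A, B, C, D, E = 45*5 = 225 chips; eligible A, B, C, D, E
Layer 46-47: 2 each from A, C, D, E = 2*4 = 8 chips; eligible A, C, D, E
Layer 48-79: 32 each from C, D, E = 32*3 = 96 chips; eligible C, D, E

Pot 1: 225 chips, eligible: A, B, C, D, E
Pot 2: 8 chips, eligible: A, C, D, E
Pot 3: 96 chips, eligible: C, D, E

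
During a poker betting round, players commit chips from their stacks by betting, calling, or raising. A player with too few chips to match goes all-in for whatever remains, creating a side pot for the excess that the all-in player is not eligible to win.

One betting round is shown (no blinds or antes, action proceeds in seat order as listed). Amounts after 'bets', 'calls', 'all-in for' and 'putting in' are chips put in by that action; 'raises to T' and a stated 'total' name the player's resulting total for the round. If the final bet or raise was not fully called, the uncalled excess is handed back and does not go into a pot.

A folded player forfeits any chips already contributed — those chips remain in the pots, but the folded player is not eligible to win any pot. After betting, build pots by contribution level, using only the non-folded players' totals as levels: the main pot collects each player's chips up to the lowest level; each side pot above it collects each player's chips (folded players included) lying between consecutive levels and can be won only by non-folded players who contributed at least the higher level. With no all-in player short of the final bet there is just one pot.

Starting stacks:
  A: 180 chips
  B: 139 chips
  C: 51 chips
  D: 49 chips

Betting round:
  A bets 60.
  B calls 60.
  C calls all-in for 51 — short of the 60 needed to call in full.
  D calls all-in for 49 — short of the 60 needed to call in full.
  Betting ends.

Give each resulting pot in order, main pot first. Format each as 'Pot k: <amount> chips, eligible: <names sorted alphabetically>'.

Pot 1: 196 chips, eligible: A, B, C, D
Pot 2: 6 chips, eligible: A, B, C
Pot 3: 18 chips, eligible: A, B

Derivation:
Contributions: A=60, B=60, C=51, D=49
Pot levels (distinct totals of non-folded players): 49, 51, 60
Layer 1-49: 49 each from A, B, C, D = 49*4 = 196 chips; eligible A, B, C, D
Layer 50-51: 2 each from A, B, C = 2*3 = 6 chips; eligible A, B, C
Layer 52-60: 9 each from A, B = 9*2 = 18 chips; eligible A, B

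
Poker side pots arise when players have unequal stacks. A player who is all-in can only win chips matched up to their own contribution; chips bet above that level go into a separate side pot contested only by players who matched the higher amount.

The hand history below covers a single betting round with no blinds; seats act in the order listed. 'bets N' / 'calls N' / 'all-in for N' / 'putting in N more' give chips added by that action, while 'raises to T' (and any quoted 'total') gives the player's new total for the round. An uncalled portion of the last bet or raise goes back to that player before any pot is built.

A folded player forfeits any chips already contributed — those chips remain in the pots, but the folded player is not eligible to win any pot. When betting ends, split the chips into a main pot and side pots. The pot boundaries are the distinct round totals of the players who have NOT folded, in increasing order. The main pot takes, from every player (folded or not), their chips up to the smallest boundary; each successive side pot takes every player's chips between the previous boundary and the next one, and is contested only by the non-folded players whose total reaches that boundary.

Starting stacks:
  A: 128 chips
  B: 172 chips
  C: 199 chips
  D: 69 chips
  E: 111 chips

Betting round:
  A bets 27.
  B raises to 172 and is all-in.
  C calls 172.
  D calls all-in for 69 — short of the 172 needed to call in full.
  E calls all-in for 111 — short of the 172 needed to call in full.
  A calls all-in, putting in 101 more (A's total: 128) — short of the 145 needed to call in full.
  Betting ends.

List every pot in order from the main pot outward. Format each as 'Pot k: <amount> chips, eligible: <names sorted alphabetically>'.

Pot 1: 345 chips, eligible: A, B, C, D, E
Pot 2: 168 chips, eligible: A, B, C, E
Pot 3: 51 chips, eligible: A, B, C
Pot 4: 88 chips, eligible: B, C

Derivation:
Contributions: A=128, B=172, C=172, D=69, E=111
Pot levels (distinct totals of non-folded players): 69, 111, 128, 172
Layer 1-69: 69 each from A, B, C, D, E = 69*5 = 345 chips; eligible A, B, C, D, E
Layer 70-111: 42 each from A, B, C, E = 42*4 = 168 chips; eligible A, B, C, E
Layer 112-128: 17 each from A, B, C = 17*3 = 51 chips; eligible A, B, C
Layer 129-172: 44 each from B, C = 44*2 = 88 chips; eligible B, C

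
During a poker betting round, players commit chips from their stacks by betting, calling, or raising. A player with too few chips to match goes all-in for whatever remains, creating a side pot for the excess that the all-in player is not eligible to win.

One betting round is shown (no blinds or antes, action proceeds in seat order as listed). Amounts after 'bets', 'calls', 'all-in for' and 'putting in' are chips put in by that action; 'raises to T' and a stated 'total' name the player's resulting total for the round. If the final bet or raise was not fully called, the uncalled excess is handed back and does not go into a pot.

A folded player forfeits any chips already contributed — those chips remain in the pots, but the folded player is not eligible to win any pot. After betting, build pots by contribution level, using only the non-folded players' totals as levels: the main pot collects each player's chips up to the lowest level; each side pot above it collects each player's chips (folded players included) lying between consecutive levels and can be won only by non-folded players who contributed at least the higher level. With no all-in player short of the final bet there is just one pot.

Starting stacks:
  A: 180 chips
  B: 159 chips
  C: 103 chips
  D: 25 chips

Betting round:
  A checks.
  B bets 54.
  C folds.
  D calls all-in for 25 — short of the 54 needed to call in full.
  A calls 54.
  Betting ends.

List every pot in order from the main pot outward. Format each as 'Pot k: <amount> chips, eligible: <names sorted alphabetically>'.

Pot 1: 75 chips, eligible: A, B, D
Pot 2: 58 chips, eligible: A, B

Derivation:
Contributions: A=54, B=54, D=25
Folded: C
Pot levels (distinct totals of non-folded players): 25, 54
Layer 1-25: 25 each from A, B, D = 25*3 = 75 chips; eligible A, B, D
Layer 26-54: 29 each from A, B = 29*2 = 58 chips; eligible A, B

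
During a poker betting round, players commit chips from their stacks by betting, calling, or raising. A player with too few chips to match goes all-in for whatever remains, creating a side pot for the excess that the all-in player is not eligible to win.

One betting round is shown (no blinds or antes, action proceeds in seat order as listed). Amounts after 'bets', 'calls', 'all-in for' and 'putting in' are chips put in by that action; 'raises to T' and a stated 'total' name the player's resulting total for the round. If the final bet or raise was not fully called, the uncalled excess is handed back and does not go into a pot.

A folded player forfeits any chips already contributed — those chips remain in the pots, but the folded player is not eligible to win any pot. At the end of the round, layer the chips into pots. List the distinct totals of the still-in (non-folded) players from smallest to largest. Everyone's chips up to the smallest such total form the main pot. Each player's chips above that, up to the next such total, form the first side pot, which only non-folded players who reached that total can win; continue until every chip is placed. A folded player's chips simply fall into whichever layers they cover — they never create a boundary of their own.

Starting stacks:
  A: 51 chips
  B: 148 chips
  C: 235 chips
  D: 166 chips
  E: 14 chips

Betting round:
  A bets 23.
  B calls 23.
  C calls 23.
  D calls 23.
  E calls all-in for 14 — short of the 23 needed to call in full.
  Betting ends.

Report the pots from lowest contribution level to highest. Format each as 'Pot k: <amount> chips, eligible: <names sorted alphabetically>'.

Pot 1: 70 chips, eligible: A, B, C, D, E
Pot 2: 36 chips, eligible: A, B, C, D

Derivation:
Contributions: A=23, B=23, C=23, D=23, E=14
Pot levels (distinct totals of non-folded players): 14, 23
Layer 1-14: 14 each from A, B, C, D, E = 14*5 = 70 chips; eligible A, B, C, D, E
Layer 15-23: 9 each from A, B, C, D = 9*4 = 36 chips; eligible A, B, C, D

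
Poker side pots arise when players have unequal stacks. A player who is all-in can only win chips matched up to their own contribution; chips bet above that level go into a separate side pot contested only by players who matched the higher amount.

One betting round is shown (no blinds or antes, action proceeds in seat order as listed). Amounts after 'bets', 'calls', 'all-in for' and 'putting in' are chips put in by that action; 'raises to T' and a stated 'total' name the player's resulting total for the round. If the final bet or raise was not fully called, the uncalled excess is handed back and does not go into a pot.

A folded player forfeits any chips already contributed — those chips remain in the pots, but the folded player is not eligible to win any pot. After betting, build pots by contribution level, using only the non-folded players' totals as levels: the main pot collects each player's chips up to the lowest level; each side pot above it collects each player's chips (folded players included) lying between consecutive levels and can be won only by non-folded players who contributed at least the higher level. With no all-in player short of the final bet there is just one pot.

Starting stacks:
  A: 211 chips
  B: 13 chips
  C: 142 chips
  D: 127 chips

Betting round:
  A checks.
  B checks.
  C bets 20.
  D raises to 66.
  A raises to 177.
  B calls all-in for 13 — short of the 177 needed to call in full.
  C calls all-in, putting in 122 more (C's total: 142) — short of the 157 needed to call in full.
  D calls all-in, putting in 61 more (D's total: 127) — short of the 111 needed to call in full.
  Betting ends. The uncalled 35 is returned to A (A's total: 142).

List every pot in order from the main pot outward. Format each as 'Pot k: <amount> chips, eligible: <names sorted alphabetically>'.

Contributions (after 35 returned to A): A=142, B=13, C=142, D=127
Pot levels (distinct totals of non-folded players): 13, 127, 142
Layer 1-13: 13 each from A, B, C, D = 13*4 = 52 chips; eligible A, B, C, D
Layer 14-127: 114 each from A, C, D = 114*3 = 342 chips; eligible A, C, D
Layer 128-142: 15 each from A, C = 15*2 = 30 chips; eligible A, C

Pot 1: 52 chips, eligible: A, B, C, D
Pot 2: 342 chips, eligible: A, C, D
Pot 3: 30 chips, eligible: A, C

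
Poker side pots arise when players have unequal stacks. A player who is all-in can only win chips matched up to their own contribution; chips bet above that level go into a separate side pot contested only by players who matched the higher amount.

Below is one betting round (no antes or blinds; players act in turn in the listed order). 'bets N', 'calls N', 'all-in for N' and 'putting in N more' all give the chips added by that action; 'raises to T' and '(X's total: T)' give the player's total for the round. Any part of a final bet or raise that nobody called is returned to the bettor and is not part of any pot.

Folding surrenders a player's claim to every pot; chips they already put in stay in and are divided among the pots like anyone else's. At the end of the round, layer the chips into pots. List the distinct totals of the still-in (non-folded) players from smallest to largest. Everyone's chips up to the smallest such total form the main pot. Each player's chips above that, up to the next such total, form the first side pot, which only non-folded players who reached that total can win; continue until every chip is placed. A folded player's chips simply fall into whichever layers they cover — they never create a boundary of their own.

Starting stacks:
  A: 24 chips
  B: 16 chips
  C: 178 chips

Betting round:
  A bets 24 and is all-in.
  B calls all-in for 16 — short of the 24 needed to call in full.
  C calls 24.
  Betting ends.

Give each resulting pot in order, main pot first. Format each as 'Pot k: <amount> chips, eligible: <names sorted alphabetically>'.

Contributions: A=24, B=16, C=24
Pot levels (distinct totals of non-folded players): 16, 24
Layer 1-16: 16 each from A, B, C = 16*3 = 48 chips; eligible A, B, C
Layer 17-24: 8 each from A, C = 8*2 = 16 chips; eligible A, C

Pot 1: 48 chips, eligible: A, B, C
Pot 2: 16 chips, eligible: A, C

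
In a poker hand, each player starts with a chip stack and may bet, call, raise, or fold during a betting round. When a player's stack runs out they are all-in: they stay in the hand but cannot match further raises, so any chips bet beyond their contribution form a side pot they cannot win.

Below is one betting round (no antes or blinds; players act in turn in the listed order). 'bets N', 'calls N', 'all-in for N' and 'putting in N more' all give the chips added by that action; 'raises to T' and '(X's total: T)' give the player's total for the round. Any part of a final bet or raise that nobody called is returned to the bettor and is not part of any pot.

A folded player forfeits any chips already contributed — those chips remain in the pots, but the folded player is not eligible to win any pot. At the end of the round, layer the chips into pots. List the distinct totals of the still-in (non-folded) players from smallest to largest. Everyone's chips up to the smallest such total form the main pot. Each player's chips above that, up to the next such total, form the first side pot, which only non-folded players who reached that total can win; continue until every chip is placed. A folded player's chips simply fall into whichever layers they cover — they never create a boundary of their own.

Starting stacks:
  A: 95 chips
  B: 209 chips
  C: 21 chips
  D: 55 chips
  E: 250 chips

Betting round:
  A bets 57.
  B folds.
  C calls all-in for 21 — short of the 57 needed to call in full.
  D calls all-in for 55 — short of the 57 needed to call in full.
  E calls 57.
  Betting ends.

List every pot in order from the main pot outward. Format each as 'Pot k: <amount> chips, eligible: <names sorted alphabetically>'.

Pot 1: 84 chips, eligible: A, C, D, E
Pot 2: 102 chips, eligible: A, D, E
Pot 3: 4 chips, eligible: A, E

Derivation:
Contributions: A=57, C=21, D=55, E=57
Folded: B
Pot levels (distinct totals of non-folded players): 21, 55, 57
Layer 1-21: 21 each from A, C, D, E = 21*4 = 84 chips; eligible A, C, D, E
Layer 22-55: 34 each from A, D, E = 34*3 = 102 chips; eligible A, D, E
Layer 56-57: 2 each from A, E = 2*2 = 4 chips; eligible A, E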